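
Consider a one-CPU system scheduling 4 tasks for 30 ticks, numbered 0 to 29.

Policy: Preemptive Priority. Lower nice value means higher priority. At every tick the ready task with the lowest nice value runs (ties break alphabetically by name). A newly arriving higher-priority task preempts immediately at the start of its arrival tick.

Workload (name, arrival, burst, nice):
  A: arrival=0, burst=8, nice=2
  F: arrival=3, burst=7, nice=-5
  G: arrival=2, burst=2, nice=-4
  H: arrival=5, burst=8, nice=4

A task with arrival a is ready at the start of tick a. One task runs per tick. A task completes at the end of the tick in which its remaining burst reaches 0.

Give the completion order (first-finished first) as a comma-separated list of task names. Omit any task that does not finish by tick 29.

completion order = F, G, A, H

t=0: ready={A} → run A
t=1: ready={A} → run A
t=2: ready={A,G} → run G
t=3: ready={A,F,G} → run F
t=4: ready={A,F,G} → run F
t=5: ready={A,F,G,H} → run F
t=6: ready={A,F,G,H} → run F
t=7: ready={A,F,G,H} → run F
t=8: ready={A,F,G,H} → run F
t=9: ready={A,F,G,H} → run F
t=10: ready={A,G,H} → run G
t=11: ready={A,H} → run A
t=12: ready={A,H} → run A
t=13: ready={A,H} → run A
t=14: ready={A,H} → run A
t=15: ready={A,H} → run A
t=16: ready={A,H} → run A
t=17: ready={H} → run H
t=18: ready={H} → run H
t=19: ready={H} → run H
t=20: ready={H} → run H
t=21: ready={H} → run H
t=22: ready={H} → run H
t=23: ready={H} → run H
t=24: ready={H} → run H
t=25: (idle)
t=26: (idle)
t=27: (idle)
t=28: (idle)
t=29: (idle)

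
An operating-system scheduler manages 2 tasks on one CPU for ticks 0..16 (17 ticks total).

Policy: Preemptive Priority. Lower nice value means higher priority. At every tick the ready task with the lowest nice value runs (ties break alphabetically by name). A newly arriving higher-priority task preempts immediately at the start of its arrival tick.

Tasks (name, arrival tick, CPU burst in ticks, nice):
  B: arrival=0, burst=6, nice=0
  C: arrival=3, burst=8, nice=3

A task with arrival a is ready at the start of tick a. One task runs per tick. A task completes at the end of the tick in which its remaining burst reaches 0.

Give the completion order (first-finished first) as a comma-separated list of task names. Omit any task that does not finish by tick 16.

t=0: ready={B} → run B
t=1: ready={B} → run B
t=2: ready={B} → run B
t=3: ready={B,C} → run B
t=4: ready={B,C} → run B
t=5: ready={B,C} → run B
t=6: ready={C} → run C
t=7: ready={C} → run C
t=8: ready={C} → run C
t=9: ready={C} → run C
t=10: ready={C} → run C
t=11: ready={C} → run C
t=12: ready={C} → run C
t=13: ready={C} → run C
t=14: (idle)
t=15: (idle)
t=16: (idle)

completion order = B, C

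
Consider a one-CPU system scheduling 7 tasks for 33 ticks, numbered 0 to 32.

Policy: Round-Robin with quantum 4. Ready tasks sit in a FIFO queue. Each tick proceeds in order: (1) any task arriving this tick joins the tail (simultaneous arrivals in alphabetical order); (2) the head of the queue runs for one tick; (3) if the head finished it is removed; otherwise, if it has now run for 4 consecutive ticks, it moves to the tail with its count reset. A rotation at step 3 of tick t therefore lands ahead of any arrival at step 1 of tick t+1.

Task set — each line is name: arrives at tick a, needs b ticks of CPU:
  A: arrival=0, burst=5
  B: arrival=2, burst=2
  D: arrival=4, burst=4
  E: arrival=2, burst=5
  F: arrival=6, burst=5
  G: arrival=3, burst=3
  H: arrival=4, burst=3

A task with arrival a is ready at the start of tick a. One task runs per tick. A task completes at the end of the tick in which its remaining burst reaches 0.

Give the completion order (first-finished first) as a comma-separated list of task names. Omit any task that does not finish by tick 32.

completion order = B, G, A, D, H, E, F

t=0: queue=[A] q_used=0 → run A
t=1: queue=[A] q_used=1 → run A
t=2: queue=[A,B,E] q_used=2 → run A
t=3: queue=[A,B,E,G] q_used=3 → run A
t=4: queue=[B,E,G,A,D,H] q_used=0 → run B
t=5: queue=[B,E,G,A,D,H] q_used=1 → run B
t=6: queue=[E,G,A,D,H,F] q_used=0 → run E
t=7: queue=[E,G,A,D,H,F] q_used=1 → run E
t=8: queue=[E,G,A,D,H,F] q_used=2 → run E
t=9: queue=[E,G,A,D,H,F] q_used=3 → run E
t=10: queue=[G,A,D,H,F,E] q_used=0 → run G
t=11: queue=[G,A,D,H,F,E] q_used=1 → run G
t=12: queue=[G,A,D,H,F,E] q_used=2 → run G
t=13: queue=[A,D,H,F,E] q_used=0 → run A
t=14: queue=[D,H,F,E] q_used=0 → run D
t=15: queue=[D,H,F,E] q_used=1 → run D
t=16: queue=[D,H,F,E] q_used=2 → run D
t=17: queue=[D,H,F,E] q_used=3 → run D
t=18: queue=[H,F,E] q_used=0 → run H
t=19: queue=[H,F,E] q_used=1 → run H
t=20: queue=[H,F,E] q_used=2 → run H
t=21: queue=[F,E] q_used=0 → run F
t=22: queue=[F,E] q_used=1 → run F
t=23: queue=[F,E] q_used=2 → run F
t=24: queue=[F,E] q_used=3 → run F
t=25: queue=[E,F] q_used=0 → run E
t=26: queue=[F] q_used=0 → run F
t=27: (idle)
t=28: (idle)
t=29: (idle)
t=30: (idle)
t=31: (idle)
t=32: (idle)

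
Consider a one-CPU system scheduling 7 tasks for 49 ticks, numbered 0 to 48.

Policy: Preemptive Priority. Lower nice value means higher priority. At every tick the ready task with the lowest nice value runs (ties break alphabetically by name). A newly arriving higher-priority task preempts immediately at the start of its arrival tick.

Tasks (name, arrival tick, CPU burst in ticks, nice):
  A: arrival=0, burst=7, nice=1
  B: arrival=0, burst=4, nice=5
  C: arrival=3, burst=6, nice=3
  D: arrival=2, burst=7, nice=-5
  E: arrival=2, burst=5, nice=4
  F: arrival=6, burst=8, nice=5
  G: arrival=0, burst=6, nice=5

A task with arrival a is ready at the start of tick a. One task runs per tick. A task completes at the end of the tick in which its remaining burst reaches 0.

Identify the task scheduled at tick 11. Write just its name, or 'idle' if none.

running at tick 11 = A

t=0: ready={A,B,G} → run A
t=1: ready={A,B,G} → run A
t=2: ready={A,B,D,E,G} → run D
t=3: ready={A,B,C,D,E,G} → run D
t=4: ready={A,B,C,D,E,G} → run D
t=5: ready={A,B,C,D,E,G} → run D
t=6: ready={A,B,C,D,E,F,G} → run D
t=7: ready={A,B,C,D,E,F,G} → run D
t=8: ready={A,B,C,D,E,F,G} → run D
t=9: ready={A,B,C,E,F,G} → run A
t=10: ready={A,B,C,E,F,G} → run A
t=11: ready={A,B,C,E,F,G} → run A
t=12: ready={A,B,C,E,F,G} → run A
t=13: ready={A,B,C,E,F,G} → run A
t=14: ready={B,C,E,F,G} → run C
t=15: ready={B,C,E,F,G} → run C
t=16: ready={B,C,E,F,G} → run C
t=17: ready={B,C,E,F,G} → run C
t=18: ready={B,C,E,F,G} → run C
t=19: ready={B,C,E,F,G} → run C
t=20: ready={B,E,F,G} → run E
t=21: ready={B,E,F,G} → run E
t=22: ready={B,E,F,G} → run E
t=23: ready={B,E,F,G} → run E
t=24: ready={B,E,F,G} → run E
t=25: ready={B,F,G} → run B
t=26: ready={B,F,G} → run B
t=27: ready={B,F,G} → run B
t=28: ready={B,F,G} → run B
t=29: ready={F,G} → run F
t=30: ready={F,G} → run F
t=31: ready={F,G} → run F
t=32: ready={F,G} → run F
t=33: ready={F,G} → run F
t=34: ready={F,G} → run F
t=35: ready={F,G} → run F
t=36: ready={F,G} → run F
t=37: ready={G} → run G
t=38: ready={G} → run G
t=39: ready={G} → run G
t=40: ready={G} → run G
t=41: ready={G} → run G
t=42: ready={G} → run G
t=43: (idle)
t=44: (idle)
t=45: (idle)
t=46: (idle)
t=47: (idle)
t=48: (idle)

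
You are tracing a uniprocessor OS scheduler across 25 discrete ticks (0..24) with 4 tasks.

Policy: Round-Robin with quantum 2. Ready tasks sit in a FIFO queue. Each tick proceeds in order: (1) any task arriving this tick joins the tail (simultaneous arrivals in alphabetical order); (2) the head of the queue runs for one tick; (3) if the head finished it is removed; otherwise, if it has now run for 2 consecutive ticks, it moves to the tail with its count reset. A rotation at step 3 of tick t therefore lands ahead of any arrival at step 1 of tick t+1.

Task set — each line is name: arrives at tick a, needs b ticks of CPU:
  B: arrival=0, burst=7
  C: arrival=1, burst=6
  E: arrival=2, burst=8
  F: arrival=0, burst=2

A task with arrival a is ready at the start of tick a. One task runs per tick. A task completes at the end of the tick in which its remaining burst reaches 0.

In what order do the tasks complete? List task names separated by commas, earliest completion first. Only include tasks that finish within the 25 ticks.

t=0: queue=[B,F] q_used=0 → run B
t=1: queue=[B,F,C] q_used=1 → run B
t=2: queue=[F,C,B,E] q_used=0 → run F
t=3: queue=[F,C,B,E] q_used=1 → run F
t=4: queue=[C,B,E] q_used=0 → run C
t=5: queue=[C,B,E] q_used=1 → run C
t=6: queue=[B,E,C] q_used=0 → run B
t=7: queue=[B,E,C] q_used=1 → run B
t=8: queue=[E,C,B] q_used=0 → run E
t=9: queue=[E,C,B] q_used=1 → run E
t=10: queue=[C,B,E] q_used=0 → run C
t=11: queue=[C,B,E] q_used=1 → run C
t=12: queue=[B,E,C] q_used=0 → run B
t=13: queue=[B,E,C] q_used=1 → run B
t=14: queue=[E,C,B] q_used=0 → run E
t=15: queue=[E,C,B] q_used=1 → run E
t=16: queue=[C,B,E] q_used=0 → run C
t=17: queue=[C,B,E] q_used=1 → run C
t=18: queue=[B,E] q_used=0 → run B
t=19: queue=[E] q_used=0 → run E
t=20: queue=[E] q_used=1 → run E
t=21: queue=[E] q_used=0 → run E
t=22: queue=[E] q_used=1 → run E
t=23: (idle)
t=24: (idle)

completion order = F, C, B, E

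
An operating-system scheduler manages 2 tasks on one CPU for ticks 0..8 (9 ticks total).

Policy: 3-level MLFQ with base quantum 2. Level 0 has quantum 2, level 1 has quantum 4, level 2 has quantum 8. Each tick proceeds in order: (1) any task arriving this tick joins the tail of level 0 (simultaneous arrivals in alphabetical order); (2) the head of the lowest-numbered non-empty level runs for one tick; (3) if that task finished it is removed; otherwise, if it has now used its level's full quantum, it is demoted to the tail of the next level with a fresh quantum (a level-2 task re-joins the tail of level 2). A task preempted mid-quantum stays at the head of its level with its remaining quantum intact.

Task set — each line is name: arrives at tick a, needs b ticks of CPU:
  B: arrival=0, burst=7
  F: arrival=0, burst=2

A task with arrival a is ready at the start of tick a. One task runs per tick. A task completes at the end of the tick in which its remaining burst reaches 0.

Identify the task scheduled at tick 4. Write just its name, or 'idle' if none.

t=0: L0/L1/L2 = BF/-/- → run B
t=1: L0/L1/L2 = BF/-/- → run B
t=2: L0/L1/L2 = F/B/- → run F
t=3: L0/L1/L2 = F/B/- → run F
t=4: L0/L1/L2 = -/B/- → run B
t=5: L0/L1/L2 = -/B/- → run B
t=6: L0/L1/L2 = -/B/- → run B
t=7: L0/L1/L2 = -/B/- → run B
t=8: L0/L1/L2 = -/-/B → run B

running at tick 4 = B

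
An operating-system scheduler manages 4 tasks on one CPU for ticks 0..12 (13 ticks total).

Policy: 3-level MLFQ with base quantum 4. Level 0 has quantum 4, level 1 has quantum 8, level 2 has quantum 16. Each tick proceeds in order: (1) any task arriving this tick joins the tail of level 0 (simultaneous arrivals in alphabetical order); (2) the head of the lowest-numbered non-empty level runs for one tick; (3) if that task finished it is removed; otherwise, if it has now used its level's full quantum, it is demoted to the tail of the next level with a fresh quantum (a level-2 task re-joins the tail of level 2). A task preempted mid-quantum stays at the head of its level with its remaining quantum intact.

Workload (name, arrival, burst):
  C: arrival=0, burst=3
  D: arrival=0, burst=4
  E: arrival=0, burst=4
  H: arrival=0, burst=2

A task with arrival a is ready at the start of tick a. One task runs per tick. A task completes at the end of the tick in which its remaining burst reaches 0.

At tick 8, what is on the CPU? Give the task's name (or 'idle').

running at tick 8 = E

t=0: L0/L1/L2 = CDEH/-/- → run C
t=1: L0/L1/L2 = CDEH/-/- → run C
t=2: L0/L1/L2 = CDEH/-/- → run C
t=3: L0/L1/L2 = DEH/-/- → run D
t=4: L0/L1/L2 = DEH/-/- → run D
t=5: L0/L1/L2 = DEH/-/- → run D
t=6: L0/L1/L2 = DEH/-/- → run D
t=7: L0/L1/L2 = EH/-/- → run E
t=8: L0/L1/L2 = EH/-/- → run E
t=9: L0/L1/L2 = EH/-/- → run E
t=10: L0/L1/L2 = EH/-/- → run E
t=11: L0/L1/L2 = H/-/- → run H
t=12: L0/L1/L2 = H/-/- → run H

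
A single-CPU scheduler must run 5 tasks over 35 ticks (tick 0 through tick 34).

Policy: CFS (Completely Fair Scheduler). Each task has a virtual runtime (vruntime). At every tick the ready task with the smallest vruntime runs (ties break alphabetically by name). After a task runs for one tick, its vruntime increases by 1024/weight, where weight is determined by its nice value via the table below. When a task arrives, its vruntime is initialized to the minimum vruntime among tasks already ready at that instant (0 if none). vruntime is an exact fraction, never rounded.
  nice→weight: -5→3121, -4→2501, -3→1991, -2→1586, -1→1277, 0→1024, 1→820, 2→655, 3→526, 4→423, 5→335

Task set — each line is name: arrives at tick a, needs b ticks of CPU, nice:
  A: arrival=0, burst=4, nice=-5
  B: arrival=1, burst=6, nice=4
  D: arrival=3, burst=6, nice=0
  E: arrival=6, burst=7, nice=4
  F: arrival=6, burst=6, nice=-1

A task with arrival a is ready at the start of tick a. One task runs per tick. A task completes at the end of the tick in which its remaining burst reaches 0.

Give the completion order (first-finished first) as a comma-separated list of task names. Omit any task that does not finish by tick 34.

completion order = A, D, F, B, E

t=0: vr[A=0] → run A
t=1: vr[A=1024/3121 B=1024/3121] → run A
t=2: vr[A=2048/3121 B=1024/3121] → run B
t=3: vr[A=2048/3121 B=3629056/1320183 D=2048/3121] → run A
t=4: vr[A=3072/3121 B=3629056/1320183 D=2048/3121] → run D
t=5: vr[A=3072/3121 B=3629056/1320183 D=5169/3121] → run A
t=6: vr[B=3629056/1320183 D=5169/3121 E=5169/3121 F=5169/3121] → run D
t=7: vr[B=3629056/1320183 D=8290/3121 E=5169/3121 F=5169/3121] → run E
t=8: vr[B=3629056/1320183 D=8290/3121 E=5382391/1320183 F=5169/3121] → run F
t=9: vr[B=3629056/1320183 D=8290/3121 E=5382391/1320183 F=9796717/3985517] → run F
t=10: vr[B=3629056/1320183 D=8290/3121 E=5382391/1320183 F=12992621/3985517] → run D
t=11: vr[B=3629056/1320183 D=11411/3121 E=5382391/1320183 F=12992621/3985517] → run B
t=12: vr[B=6824960/1320183 D=11411/3121 E=5382391/1320183 F=12992621/3985517] → run F
t=13: vr[B=6824960/1320183 D=11411/3121 E=5382391/1320183 F=16188525/3985517] → run D
t=14: vr[B=6824960/1320183 D=14532/3121 E=5382391/1320183 F=16188525/3985517] → run F
t=15: vr[B=6824960/1320183 D=14532/3121 E=5382391/1320183 F=19384429/3985517] → run E
t=16: vr[B=6824960/1320183 D=14532/3121 E=8578295/1320183 F=19384429/3985517] → run D
t=17: vr[B=6824960/1320183 D=17653/3121 E=8578295/1320183 F=19384429/3985517] → run F
t=18: vr[B=6824960/1320183 D=17653/3121 E=8578295/1320183 F=22580333/3985517] → run B
t=19: vr[B=3340288/440061 D=17653/3121 E=8578295/1320183 F=22580333/3985517] → run D
t=20: vr[B=3340288/440061 E=8578295/1320183 F=22580333/3985517] → run F
t=21: vr[B=3340288/440061 E=8578295/1320183] → run E
t=22: vr[B=3340288/440061 E=3924733/440061] → run B
t=23: vr[B=13216768/1320183 E=3924733/440061] → run E
t=24: vr[B=13216768/1320183 E=14970103/1320183] → run B
t=25: vr[B=16412672/1320183 E=14970103/1320183] → run E
t=26: vr[B=16412672/1320183 E=18166007/1320183] → run B
t=27: vr[E=18166007/1320183] → run E
t=28: vr[E=7120637/440061] → run E
t=29: (idle)
t=30: (idle)
t=31: (idle)
t=32: (idle)
t=33: (idle)
t=34: (idle)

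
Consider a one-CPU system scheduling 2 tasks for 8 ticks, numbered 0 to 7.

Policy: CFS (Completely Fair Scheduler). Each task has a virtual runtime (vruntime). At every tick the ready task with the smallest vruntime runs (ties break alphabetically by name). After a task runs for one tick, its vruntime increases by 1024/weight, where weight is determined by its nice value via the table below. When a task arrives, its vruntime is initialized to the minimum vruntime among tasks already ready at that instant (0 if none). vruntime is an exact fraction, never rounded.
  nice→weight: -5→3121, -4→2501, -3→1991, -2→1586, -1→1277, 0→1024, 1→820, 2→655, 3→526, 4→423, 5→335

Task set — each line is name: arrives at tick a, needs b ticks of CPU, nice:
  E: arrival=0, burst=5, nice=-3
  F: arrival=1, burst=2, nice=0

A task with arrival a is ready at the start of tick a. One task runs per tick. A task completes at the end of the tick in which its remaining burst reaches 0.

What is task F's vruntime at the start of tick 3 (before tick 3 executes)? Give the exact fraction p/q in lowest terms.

t=0: vr[E=0] → run E
t=1: vr[E=1024/1991 F=1024/1991] → run E
t=2: vr[E=2048/1991 F=1024/1991] → run F
t=3: vr[E=2048/1991 F=3015/1991] → run E
t=4: vr[E=3072/1991 F=3015/1991] → run F
t=5: vr[E=3072/1991] → run E
t=6: vr[E=4096/1991] → run E
t=7: (idle)

vruntime(F, start of tick 3) = 3015/1991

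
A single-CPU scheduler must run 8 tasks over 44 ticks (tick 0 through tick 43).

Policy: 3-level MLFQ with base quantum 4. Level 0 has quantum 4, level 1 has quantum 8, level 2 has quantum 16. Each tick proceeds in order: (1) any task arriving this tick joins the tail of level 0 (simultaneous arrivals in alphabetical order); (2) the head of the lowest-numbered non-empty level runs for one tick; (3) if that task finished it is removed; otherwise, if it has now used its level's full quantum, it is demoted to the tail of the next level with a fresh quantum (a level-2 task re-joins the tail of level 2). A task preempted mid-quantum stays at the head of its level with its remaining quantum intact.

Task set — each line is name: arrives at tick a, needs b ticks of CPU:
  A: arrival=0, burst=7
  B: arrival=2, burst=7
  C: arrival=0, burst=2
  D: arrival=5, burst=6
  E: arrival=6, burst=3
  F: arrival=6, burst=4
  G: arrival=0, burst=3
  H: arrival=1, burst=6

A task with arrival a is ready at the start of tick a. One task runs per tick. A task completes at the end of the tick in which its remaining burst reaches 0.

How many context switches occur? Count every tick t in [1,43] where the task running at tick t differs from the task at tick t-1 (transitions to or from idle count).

context switches = 12

t=0: L0/L1/L2 = ACG/-/- → run A
t=1: L0/L1/L2 = ACGH/-/- → run A
t=2: L0/L1/L2 = ACGHB/-/- → run A
t=3: L0/L1/L2 = ACGHB/-/- → run A
t=4: L0/L1/L2 = CGHB/A/- → run C
t=5: L0/L1/L2 = CGHBD/A/- → run C
t=6: L0/L1/L2 = GHBDEF/A/- → run G
t=7: L0/L1/L2 = GHBDEF/A/- → run G
t=8: L0/L1/L2 = GHBDEF/A/- → run G
t=9: L0/L1/L2 = HBDEF/A/- → run H
t=10: L0/L1/L2 = HBDEF/A/- → run H
t=11: L0/L1/L2 = HBDEF/A/- → run H
t=12: L0/L1/L2 = HBDEF/A/- → run H
t=13: L0/L1/L2 = BDEF/AH/- → run B
t=14: L0/L1/L2 = BDEF/AH/- → run B
t=15: L0/L1/L2 = BDEF/AH/- → run B
t=16: L0/L1/L2 = BDEF/AH/- → run B
t=17: L0/L1/L2 = DEF/AHB/- → run D
t=18: L0/L1/L2 = DEF/AHB/- → run D
t=19: L0/L1/L2 = DEF/AHB/- → run D
t=20: L0/L1/L2 = DEF/AHB/- → run D
t=21: L0/L1/L2 = EF/AHBD/- → run E
t=22: L0/L1/L2 = EF/AHBD/- → run E
t=23: L0/L1/L2 = EF/AHBD/- → run E
t=24: L0/L1/L2 = F/AHBD/- → run F
t=25: L0/L1/L2 = F/AHBD/- → run F
t=26: L0/L1/L2 = F/AHBD/- → run F
t=27: L0/L1/L2 = F/AHBD/- → run F
t=28: L0/L1/L2 = -/AHBD/- → run A
t=29: L0/L1/L2 = -/AHBD/- → run A
t=30: L0/L1/L2 = -/AHBD/- → run A
t=31: L0/L1/L2 = -/HBD/- → run H
t=32: L0/L1/L2 = -/HBD/- → run H
t=33: L0/L1/L2 = -/BD/- → run B
t=34: L0/L1/L2 = -/BD/- → run B
t=35: L0/L1/L2 = -/BD/- → run B
t=36: L0/L1/L2 = -/D/- → run D
t=37: L0/L1/L2 = -/D/- → run D
t=38: (idle)
t=39: (idle)
t=40: (idle)
t=41: (idle)
t=42: (idle)
t=43: (idle)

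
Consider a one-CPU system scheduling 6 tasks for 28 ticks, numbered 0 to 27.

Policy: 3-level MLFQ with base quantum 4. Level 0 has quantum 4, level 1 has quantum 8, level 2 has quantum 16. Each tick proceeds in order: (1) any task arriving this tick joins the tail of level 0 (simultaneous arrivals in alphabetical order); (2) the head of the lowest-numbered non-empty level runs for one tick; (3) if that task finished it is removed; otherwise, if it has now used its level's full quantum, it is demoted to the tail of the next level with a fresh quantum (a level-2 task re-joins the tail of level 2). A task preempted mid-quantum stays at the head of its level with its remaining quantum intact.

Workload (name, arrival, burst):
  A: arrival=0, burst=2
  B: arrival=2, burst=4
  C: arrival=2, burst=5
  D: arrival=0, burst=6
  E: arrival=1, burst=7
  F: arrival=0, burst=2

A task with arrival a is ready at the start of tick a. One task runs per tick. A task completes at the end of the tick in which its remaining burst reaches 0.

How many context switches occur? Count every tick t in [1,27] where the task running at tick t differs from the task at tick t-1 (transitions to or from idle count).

context switches = 9

t=0: L0/L1/L2 = ADF/-/- → run A
t=1: L0/L1/L2 = ADFE/-/- → run A
t=2: L0/L1/L2 = DFEBC/-/- → run D
t=3: L0/L1/L2 = DFEBC/-/- → run D
t=4: L0/L1/L2 = DFEBC/-/- → run D
t=5: L0/L1/L2 = DFEBC/-/- → run D
t=6: L0/L1/L2 = FEBC/D/- → run F
t=7: L0/L1/L2 = FEBC/D/- → run F
t=8: L0/L1/L2 = EBC/D/- → run E
t=9: L0/L1/L2 = EBC/D/- → run E
t=10: L0/L1/L2 = EBC/D/- → run E
t=11: L0/L1/L2 = EBC/D/- → run E
t=12: L0/L1/L2 = BC/DE/- → run B
t=13: L0/L1/L2 = BC/DE/- → run B
t=14: L0/L1/L2 = BC/DE/- → run B
t=15: L0/L1/L2 = BC/DE/- → run B
t=16: L0/L1/L2 = C/DE/- → run C
t=17: L0/L1/L2 = C/DE/- → run C
t=18: L0/L1/L2 = C/DE/- → run C
t=19: L0/L1/L2 = C/DE/- → run C
t=20: L0/L1/L2 = -/DEC/- → run D
t=21: L0/L1/L2 = -/DEC/- → run D
t=22: L0/L1/L2 = -/EC/- → run E
t=23: L0/L1/L2 = -/EC/- → run E
t=24: L0/L1/L2 = -/EC/- → run E
t=25: L0/L1/L2 = -/C/- → run C
t=26: (idle)
t=27: (idle)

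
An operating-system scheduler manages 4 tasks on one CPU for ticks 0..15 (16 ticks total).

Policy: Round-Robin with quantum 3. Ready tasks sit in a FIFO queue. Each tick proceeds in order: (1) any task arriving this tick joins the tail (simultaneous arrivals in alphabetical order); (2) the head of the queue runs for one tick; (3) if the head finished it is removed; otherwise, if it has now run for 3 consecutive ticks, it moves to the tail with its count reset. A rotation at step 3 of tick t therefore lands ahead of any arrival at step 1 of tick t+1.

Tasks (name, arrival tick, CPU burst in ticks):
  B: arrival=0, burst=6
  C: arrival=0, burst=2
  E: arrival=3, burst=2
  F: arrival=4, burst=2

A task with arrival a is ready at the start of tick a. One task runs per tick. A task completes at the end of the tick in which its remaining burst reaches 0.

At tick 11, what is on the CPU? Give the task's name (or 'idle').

t=0: queue=[B,C] q_used=0 → run B
t=1: queue=[B,C] q_used=1 → run B
t=2: queue=[B,C] q_used=2 → run B
t=3: queue=[C,B,E] q_used=0 → run C
t=4: queue=[C,B,E,F] q_used=1 → run C
t=5: queue=[B,E,F] q_used=0 → run B
t=6: queue=[B,E,F] q_used=1 → run B
t=7: queue=[B,E,F] q_used=2 → run B
t=8: queue=[E,F] q_used=0 → run E
t=9: queue=[E,F] q_used=1 → run E
t=10: queue=[F] q_used=0 → run F
t=11: queue=[F] q_used=1 → run F
t=12: (idle)
t=13: (idle)
t=14: (idle)
t=15: (idle)

running at tick 11 = F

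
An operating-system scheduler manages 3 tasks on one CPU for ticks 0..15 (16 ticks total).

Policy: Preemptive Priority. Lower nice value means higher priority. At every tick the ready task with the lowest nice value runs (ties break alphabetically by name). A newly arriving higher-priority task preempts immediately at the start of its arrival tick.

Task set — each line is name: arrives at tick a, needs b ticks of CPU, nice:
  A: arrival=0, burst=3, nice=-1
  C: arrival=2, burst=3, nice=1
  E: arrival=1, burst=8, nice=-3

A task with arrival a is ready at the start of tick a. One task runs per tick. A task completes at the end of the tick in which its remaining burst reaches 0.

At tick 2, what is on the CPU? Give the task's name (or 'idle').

running at tick 2 = E

t=0: ready={A} → run A
t=1: ready={A,E} → run E
t=2: ready={A,C,E} → run E
t=3: ready={A,C,E} → run E
t=4: ready={A,C,E} → run E
t=5: ready={A,C,E} → run E
t=6: ready={A,C,E} → run E
t=7: ready={A,C,E} → run E
t=8: ready={A,C,E} → run E
t=9: ready={A,C} → run A
t=10: ready={A,C} → run A
t=11: ready={C} → run C
t=12: ready={C} → run C
t=13: ready={C} → run C
t=14: (idle)
t=15: (idle)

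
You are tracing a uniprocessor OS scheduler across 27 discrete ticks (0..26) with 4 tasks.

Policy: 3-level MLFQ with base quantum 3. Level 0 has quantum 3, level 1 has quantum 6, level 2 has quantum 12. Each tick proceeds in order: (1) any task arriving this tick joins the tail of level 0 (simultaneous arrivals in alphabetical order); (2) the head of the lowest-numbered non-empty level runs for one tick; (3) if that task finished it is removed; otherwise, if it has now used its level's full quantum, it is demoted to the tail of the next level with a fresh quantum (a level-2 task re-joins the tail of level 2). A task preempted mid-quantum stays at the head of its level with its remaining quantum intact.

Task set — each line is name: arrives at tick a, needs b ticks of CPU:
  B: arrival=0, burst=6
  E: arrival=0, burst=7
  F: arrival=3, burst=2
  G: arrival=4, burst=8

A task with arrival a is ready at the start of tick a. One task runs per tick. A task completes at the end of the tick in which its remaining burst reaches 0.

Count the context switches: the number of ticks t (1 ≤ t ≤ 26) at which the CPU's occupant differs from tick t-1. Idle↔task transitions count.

t=0: L0/L1/L2 = BE/-/- → run B
t=1: L0/L1/L2 = BE/-/- → run B
t=2: L0/L1/L2 = BE/-/- → run B
t=3: L0/L1/L2 = EF/B/- → run E
t=4: L0/L1/L2 = EFG/B/- → run E
t=5: L0/L1/L2 = EFG/B/- → run E
t=6: L0/L1/L2 = FG/BE/- → run F
t=7: L0/L1/L2 = FG/BE/- → run F
t=8: L0/L1/L2 = G/BE/- → run G
t=9: L0/L1/L2 = G/BE/- → run G
t=10: L0/L1/L2 = G/BE/- → run G
t=11: L0/L1/L2 = -/BEG/- → run B
t=12: L0/L1/L2 = -/BEG/- → run B
t=13: L0/L1/L2 = -/BEG/- → run B
t=14: L0/L1/L2 = -/EG/- → run E
t=15: L0/L1/L2 = -/EG/- → run E
t=16: L0/L1/L2 = -/EG/- → run E
t=17: L0/L1/L2 = -/EG/- → run E
t=18: L0/L1/L2 = -/G/- → run G
t=19: L0/L1/L2 = -/G/- → run G
t=20: L0/L1/L2 = -/G/- → run G
t=21: L0/L1/L2 = -/G/- → run G
t=22: L0/L1/L2 = -/G/- → run G
t=23: (idle)
t=24: (idle)
t=25: (idle)
t=26: (idle)

context switches = 7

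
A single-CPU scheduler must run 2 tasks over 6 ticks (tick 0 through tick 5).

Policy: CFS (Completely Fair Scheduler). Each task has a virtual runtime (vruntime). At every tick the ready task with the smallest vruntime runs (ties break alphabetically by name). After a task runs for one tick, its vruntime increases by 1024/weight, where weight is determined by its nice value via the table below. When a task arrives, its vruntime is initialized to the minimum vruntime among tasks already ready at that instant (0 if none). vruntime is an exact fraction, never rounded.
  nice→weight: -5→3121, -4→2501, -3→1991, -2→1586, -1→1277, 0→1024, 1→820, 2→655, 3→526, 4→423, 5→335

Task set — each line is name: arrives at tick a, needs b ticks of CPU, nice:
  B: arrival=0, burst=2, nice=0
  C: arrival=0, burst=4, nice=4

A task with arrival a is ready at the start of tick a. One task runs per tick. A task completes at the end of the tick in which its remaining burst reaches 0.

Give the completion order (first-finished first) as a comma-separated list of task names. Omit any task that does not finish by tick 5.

completion order = B, C

t=0: vr[B=0 C=0] → run B
t=1: vr[B=1 C=0] → run C
t=2: vr[B=1 C=1024/423] → run B
t=3: vr[C=1024/423] → run C
t=4: vr[C=2048/423] → run C
t=5: vr[C=1024/141] → run C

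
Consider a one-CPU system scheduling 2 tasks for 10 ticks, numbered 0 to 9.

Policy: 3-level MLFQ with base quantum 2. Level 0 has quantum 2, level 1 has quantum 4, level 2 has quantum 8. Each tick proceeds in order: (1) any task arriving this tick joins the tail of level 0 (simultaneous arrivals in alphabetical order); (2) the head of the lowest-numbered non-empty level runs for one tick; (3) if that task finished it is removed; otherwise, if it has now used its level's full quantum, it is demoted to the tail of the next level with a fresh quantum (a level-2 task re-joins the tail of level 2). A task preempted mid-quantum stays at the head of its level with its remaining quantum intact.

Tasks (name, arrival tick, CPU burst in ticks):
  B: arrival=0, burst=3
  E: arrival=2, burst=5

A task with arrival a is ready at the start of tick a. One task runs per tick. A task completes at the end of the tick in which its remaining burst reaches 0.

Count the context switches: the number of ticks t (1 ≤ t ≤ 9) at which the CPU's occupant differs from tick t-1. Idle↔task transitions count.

t=0: L0/L1/L2 = B/-/- → run B
t=1: L0/L1/L2 = B/-/- → run B
t=2: L0/L1/L2 = E/B/- → run E
t=3: L0/L1/L2 = E/B/- → run E
t=4: L0/L1/L2 = -/BE/- → run B
t=5: L0/L1/L2 = -/E/- → run E
t=6: L0/L1/L2 = -/E/- → run E
t=7: L0/L1/L2 = -/E/- → run E
t=8: (idle)
t=9: (idle)

context switches = 4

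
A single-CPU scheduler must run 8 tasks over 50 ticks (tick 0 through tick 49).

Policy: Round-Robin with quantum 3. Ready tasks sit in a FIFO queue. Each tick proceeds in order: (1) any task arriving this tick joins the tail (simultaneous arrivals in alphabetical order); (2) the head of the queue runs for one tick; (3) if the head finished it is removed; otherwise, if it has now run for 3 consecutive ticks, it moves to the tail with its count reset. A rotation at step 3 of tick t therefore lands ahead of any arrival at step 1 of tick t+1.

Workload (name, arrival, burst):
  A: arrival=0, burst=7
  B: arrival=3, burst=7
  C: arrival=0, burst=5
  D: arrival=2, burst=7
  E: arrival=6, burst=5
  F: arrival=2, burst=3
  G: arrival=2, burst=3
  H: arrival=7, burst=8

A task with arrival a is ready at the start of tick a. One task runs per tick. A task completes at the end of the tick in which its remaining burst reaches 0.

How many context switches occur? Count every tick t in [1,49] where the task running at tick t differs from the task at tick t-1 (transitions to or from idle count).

context switches = 18

t=0: queue=[A,C] q_used=0 → run A
t=1: queue=[A,C] q_used=1 → run A
t=2: queue=[A,C,D,F,G] q_used=2 → run A
t=3: queue=[C,D,F,G,A,B] q_used=0 → run C
t=4: queue=[C,D,F,G,A,B] q_used=1 → run C
t=5: queue=[C,D,F,G,A,B] q_used=2 → run C
t=6: queue=[D,F,G,A,B,C,E] q_used=0 → run D
t=7: queue=[D,F,G,A,B,C,E,H] q_used=1 → run D
t=8: queue=[D,F,G,A,B,C,E,H] q_used=2 → run D
t=9: queue=[F,G,A,B,C,E,H,D] q_used=0 → run F
t=10: queue=[F,G,A,B,C,E,H,D] q_used=1 → run F
t=11: queue=[F,G,A,B,C,E,H,D] q_used=2 → run F
t=12: queue=[G,A,B,C,E,H,D] q_used=0 → run G
t=13: queue=[G,A,B,C,E,H,D] q_used=1 → run G
t=14: queue=[G,A,B,C,E,H,D] q_used=2 → run G
t=15: queue=[A,B,C,E,H,D] q_used=0 → run A
t=16: queue=[A,B,C,E,H,D] q_used=1 → run A
t=17: queue=[A,B,C,E,H,D] q_used=2 → run A
t=18: queue=[B,C,E,H,D,A] q_used=0 → run B
t=19: queue=[B,C,E,H,D,A] q_used=1 → run B
t=20: queue=[B,C,E,H,D,A] q_used=2 → run B
t=21: queue=[C,E,H,D,A,B] q_used=0 → run C
t=22: queue=[C,E,H,D,A,B] q_used=1 → run C
t=23: queue=[E,H,D,A,B] q_used=0 → run E
t=24: queue=[E,H,D,A,B] q_used=1 → run E
t=25: queue=[E,H,D,A,B] q_used=2 → run E
t=26: queue=[H,D,A,B,E] q_used=0 → run H
t=27: queue=[H,D,A,B,E] q_used=1 → run H
t=28: queue=[H,D,A,B,E] q_used=2 → run H
t=29: queue=[D,A,B,E,H] q_used=0 → run D
t=30: queue=[D,A,B,E,H] q_used=1 → run D
t=31: queue=[D,A,B,E,H] q_used=2 → run D
t=32: queue=[A,B,E,H,D] q_used=0 → run A
t=33: queue=[B,E,H,D] q_used=0 → run B
t=34: queue=[B,E,H,D] q_used=1 → run B
t=35: queue=[B,E,H,D] q_used=2 → run B
t=36: queue=[E,H,D,B] q_used=0 → run E
t=37: queue=[E,H,D,B] q_used=1 → run E
t=38: queue=[H,D,B] q_used=0 → run H
t=39: queue=[H,D,B] q_used=1 → run H
t=40: queue=[H,D,B] q_used=2 → run H
t=41: queue=[D,B,H] q_used=0 → run D
t=42: queue=[B,H] q_used=0 → run B
t=43: queue=[H] q_used=0 → run H
t=44: queue=[H] q_used=1 → run H
t=45: (idle)
t=46: (idle)
t=47: (idle)
t=48: (idle)
t=49: (idle)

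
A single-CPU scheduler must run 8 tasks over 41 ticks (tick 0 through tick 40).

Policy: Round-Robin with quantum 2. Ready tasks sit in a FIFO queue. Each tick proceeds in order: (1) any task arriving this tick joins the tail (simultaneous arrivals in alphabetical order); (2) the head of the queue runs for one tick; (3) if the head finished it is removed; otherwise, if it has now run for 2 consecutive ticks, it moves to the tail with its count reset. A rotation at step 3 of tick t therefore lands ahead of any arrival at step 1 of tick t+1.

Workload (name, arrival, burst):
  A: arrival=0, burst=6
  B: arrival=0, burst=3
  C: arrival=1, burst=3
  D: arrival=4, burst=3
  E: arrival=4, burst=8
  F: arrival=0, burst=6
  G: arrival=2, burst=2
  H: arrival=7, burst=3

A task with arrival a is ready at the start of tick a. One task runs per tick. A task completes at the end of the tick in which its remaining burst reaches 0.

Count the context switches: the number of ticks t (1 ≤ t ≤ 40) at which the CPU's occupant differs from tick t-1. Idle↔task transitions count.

context switches = 18

t=0: queue=[A,B,F] q_used=0 → run A
t=1: queue=[A,B,F,C] q_used=1 → run A
t=2: queue=[B,F,C,A,G] q_used=0 → run B
t=3: queue=[B,F,C,A,G] q_used=1 → run B
t=4: queue=[F,C,A,G,B,D,E] q_used=0 → run F
t=5: queue=[F,C,A,G,B,D,E] q_used=1 → run F
t=6: queue=[C,A,G,B,D,E,F] q_used=0 → run C
t=7: queue=[C,A,G,B,D,E,F,H] q_used=1 → run C
t=8: queue=[A,G,B,D,E,F,H,C] q_used=0 → run A
t=9: queue=[A,G,B,D,E,F,H,C] q_used=1 → run A
t=10: queue=[G,B,D,E,F,H,C,A] q_used=0 → run G
t=11: queue=[G,B,D,E,F,H,C,A] q_used=1 → run G
t=12: queue=[B,D,E,F,H,C,A] q_used=0 → run B
t=13: queue=[D,E,F,H,C,A] q_used=0 → run D
t=14: queue=[D,E,F,H,C,A] q_used=1 → run D
t=15: queue=[E,F,H,C,A,D] q_used=0 → run E
t=16: queue=[E,F,H,C,A,D] q_used=1 → run E
t=17: queue=[F,H,C,A,D,E] q_used=0 → run F
t=18: queue=[F,H,C,A,D,E] q_used=1 → run F
t=19: queue=[H,C,A,D,E,F] q_used=0 → run H
t=20: queue=[H,C,A,D,E,F] q_used=1 → run H
t=21: queue=[C,A,D,E,F,H] q_used=0 → run C
t=22: queue=[A,D,E,F,H] q_used=0 → run A
t=23: queue=[A,D,E,F,H] q_used=1 → run A
t=24: queue=[D,E,F,H] q_used=0 → run D
t=25: queue=[E,F,H] q_used=0 → run E
t=26: queue=[E,F,H] q_used=1 → run E
t=27: queue=[F,H,E] q_used=0 → run F
t=28: queue=[F,H,E] q_used=1 → run F
t=29: queue=[H,E] q_used=0 → run H
t=30: queue=[E] q_used=0 → run E
t=31: queue=[E] q_used=1 → run E
t=32: queue=[E] q_used=0 → run E
t=33: queue=[E] q_used=1 → run E
t=34: (idle)
t=35: (idle)
t=36: (idle)
t=37: (idle)
t=38: (idle)
t=39: (idle)
t=40: (idle)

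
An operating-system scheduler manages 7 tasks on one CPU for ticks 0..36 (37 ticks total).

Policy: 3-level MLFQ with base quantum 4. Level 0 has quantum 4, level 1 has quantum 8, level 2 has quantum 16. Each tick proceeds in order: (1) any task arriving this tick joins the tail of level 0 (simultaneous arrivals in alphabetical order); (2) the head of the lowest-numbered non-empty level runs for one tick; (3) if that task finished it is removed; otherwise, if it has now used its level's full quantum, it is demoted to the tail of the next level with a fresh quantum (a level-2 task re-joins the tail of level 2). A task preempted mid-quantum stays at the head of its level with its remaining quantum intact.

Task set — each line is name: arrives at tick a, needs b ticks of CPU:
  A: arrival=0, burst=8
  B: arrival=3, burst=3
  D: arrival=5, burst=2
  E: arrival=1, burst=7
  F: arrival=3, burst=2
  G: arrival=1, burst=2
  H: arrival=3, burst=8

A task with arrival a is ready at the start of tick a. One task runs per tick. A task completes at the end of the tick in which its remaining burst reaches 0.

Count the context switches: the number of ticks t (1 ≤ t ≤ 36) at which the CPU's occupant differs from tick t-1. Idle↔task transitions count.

context switches = 10

t=0: L0/L1/L2 = A/-/- → run A
t=1: L0/L1/L2 = AEG/-/- → run A
t=2: L0/L1/L2 = AEG/-/- → run A
t=3: L0/L1/L2 = AEGBFH/-/- → run A
t=4: L0/L1/L2 = EGBFH/A/- → run E
t=5: L0/L1/L2 = EGBFHD/A/- → run E
t=6: L0/L1/L2 = EGBFHD/A/- → run E
t=7: L0/L1/L2 = EGBFHD/A/- → run E
t=8: L0/L1/L2 = GBFHD/AE/- → run G
t=9: L0/L1/L2 = GBFHD/AE/- → run G
t=10: L0/L1/L2 = BFHD/AE/- → run B
t=11: L0/L1/L2 = BFHD/AE/- → run B
t=12: L0/L1/L2 = BFHD/AE/- → run B
t=13: L0/L1/L2 = FHD/AE/- → run F
t=14: L0/L1/L2 = FHD/AE/- → run F
t=15: L0/L1/L2 = HD/AE/- → run H
t=16: L0/L1/L2 = HD/AE/- → run H
t=17: L0/L1/L2 = HD/AE/- → run H
t=18: L0/L1/L2 = HD/AE/- → run H
t=19: L0/L1/L2 = D/AEH/- → run D
t=20: L0/L1/L2 = D/AEH/- → run D
t=21: L0/L1/L2 = -/AEH/- → run A
t=22: L0/L1/L2 = -/AEH/- → run A
t=23: L0/L1/L2 = -/AEH/- → run A
t=24: L0/L1/L2 = -/AEH/- → run A
t=25: L0/L1/L2 = -/EH/- → run E
t=26: L0/L1/L2 = -/EH/- → run E
t=27: L0/L1/L2 = -/EH/- → run E
t=28: L0/L1/L2 = -/H/- → run H
t=29: L0/L1/L2 = -/H/- → run H
t=30: L0/L1/L2 = -/H/- → run H
t=31: L0/L1/L2 = -/H/- → run H
t=32: (idle)
t=33: (idle)
t=34: (idle)
t=35: (idle)
t=36: (idle)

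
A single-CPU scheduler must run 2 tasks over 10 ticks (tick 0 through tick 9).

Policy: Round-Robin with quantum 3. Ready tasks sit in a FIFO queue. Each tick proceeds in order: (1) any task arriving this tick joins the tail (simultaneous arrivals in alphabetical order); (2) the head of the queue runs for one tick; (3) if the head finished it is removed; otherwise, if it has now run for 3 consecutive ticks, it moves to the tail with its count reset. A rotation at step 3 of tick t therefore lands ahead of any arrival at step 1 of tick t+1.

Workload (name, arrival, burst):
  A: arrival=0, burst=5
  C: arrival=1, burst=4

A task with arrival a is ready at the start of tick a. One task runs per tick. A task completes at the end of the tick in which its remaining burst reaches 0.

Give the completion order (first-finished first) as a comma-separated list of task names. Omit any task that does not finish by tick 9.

t=0: queue=[A] q_used=0 → run A
t=1: queue=[A,C] q_used=1 → run A
t=2: queue=[A,C] q_used=2 → run A
t=3: queue=[C,A] q_used=0 → run C
t=4: queue=[C,A] q_used=1 → run C
t=5: queue=[C,A] q_used=2 → run C
t=6: queue=[A,C] q_used=0 → run A
t=7: queue=[A,C] q_used=1 → run A
t=8: queue=[C] q_used=0 → run C
t=9: (idle)

completion order = A, C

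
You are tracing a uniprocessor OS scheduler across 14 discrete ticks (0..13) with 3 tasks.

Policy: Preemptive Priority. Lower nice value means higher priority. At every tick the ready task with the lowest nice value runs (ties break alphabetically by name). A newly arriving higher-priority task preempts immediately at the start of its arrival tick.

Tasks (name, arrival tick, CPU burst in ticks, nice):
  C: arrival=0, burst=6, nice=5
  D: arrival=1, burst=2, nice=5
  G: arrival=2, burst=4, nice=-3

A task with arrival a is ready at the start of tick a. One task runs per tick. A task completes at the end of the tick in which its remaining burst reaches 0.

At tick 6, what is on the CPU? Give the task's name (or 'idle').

running at tick 6 = C

t=0: ready={C} → run C
t=1: ready={C,D} → run C
t=2: ready={C,D,G} → run G
t=3: ready={C,D,G} → run G
t=4: ready={C,D,G} → run G
t=5: ready={C,D,G} → run G
t=6: ready={C,D} → run C
t=7: ready={C,D} → run C
t=8: ready={C,D} → run C
t=9: ready={C,D} → run C
t=10: ready={D} → run D
t=11: ready={D} → run D
t=12: (idle)
t=13: (idle)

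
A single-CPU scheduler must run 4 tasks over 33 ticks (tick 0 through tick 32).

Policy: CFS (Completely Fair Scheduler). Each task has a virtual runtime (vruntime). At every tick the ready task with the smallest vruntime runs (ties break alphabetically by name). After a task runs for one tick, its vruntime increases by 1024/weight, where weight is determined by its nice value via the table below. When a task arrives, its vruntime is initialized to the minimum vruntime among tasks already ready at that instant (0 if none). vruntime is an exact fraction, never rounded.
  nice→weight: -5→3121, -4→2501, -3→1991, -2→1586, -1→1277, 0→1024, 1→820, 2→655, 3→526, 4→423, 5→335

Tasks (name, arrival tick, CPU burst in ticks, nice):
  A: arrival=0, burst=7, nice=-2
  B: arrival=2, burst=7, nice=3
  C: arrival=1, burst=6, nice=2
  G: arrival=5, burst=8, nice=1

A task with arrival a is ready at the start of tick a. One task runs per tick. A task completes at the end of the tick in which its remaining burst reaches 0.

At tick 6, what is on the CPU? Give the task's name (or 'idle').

t=0: vr[A=0] → run A
t=1: vr[A=512/793 C=512/793] → run A
t=2: vr[A=1024/793 B=512/793 C=512/793] → run B
t=3: vr[A=1024/793 B=540672/208559 C=512/793] → run C
t=4: vr[A=1024/793 B=540672/208559 C=1147392/519415] → run A
t=5: vr[A=1536/793 B=540672/208559 C=1147392/519415 G=1536/793] → run A
t=6: vr[A=2048/793 B=540672/208559 C=1147392/519415 G=1536/793] → run G
t=7: vr[A=2048/793 B=540672/208559 C=1147392/519415 G=517888/162565] → run C
t=8: vr[A=2048/793 B=540672/208559 C=1959424/519415 G=517888/162565] → run A
t=9: vr[A=2560/793 B=540672/208559 C=1959424/519415 G=517888/162565] → run B
t=10: vr[A=2560/793 B=946688/208559 C=1959424/519415 G=517888/162565] → run G
t=11: vr[A=2560/793 B=946688/208559 C=1959424/519415 G=720896/162565] → run A
t=12: vr[A=3072/793 B=946688/208559 C=1959424/519415 G=720896/162565] → run C
t=13: vr[A=3072/793 B=946688/208559 C=2771456/519415 G=720896/162565] → run A
t=14: vr[B=946688/208559 C=2771456/519415 G=720896/162565] → run G
t=15: vr[B=946688/208559 C=2771456/519415 G=923904/162565] → run B
t=16: vr[B=1352704/208559 C=2771456/519415 G=923904/162565] → run C
t=17: vr[B=1352704/208559 C=3583488/519415 G=923904/162565] → run G
t=18: vr[B=1352704/208559 C=3583488/519415 G=1126912/162565] → run B
t=19: vr[B=1758720/208559 C=3583488/519415 G=1126912/162565] → run C
t=20: vr[B=1758720/208559 C=879104/103883 G=1126912/162565] → run G
t=21: vr[B=1758720/208559 C=879104/103883 G=265984/32513] → run G
t=22: vr[B=1758720/208559 C=879104/103883 G=1532928/162565] → run B
t=23: vr[B=2164736/208559 C=879104/103883 G=1532928/162565] → run C
t=24: vr[B=2164736/208559 G=1532928/162565] → run G
t=25: vr[B=2164736/208559 G=1735936/162565] → run B
t=26: vr[B=2570752/208559 G=1735936/162565] → run G
t=27: vr[B=2570752/208559] → run B
t=28: (idle)
t=29: (idle)
t=30: (idle)
t=31: (idle)
t=32: (idle)

running at tick 6 = G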